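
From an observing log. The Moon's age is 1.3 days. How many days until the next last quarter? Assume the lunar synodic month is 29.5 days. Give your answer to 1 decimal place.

20.8 days

Last quarter occurs at elongation 270°, i.e. at age 29.5 × 270/360 = 22.125 d.
So 20.825 days remain (22.125 − 1.3).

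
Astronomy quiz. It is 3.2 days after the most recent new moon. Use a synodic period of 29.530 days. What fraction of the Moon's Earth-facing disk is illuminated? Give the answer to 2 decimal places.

0.11

Phase angle: θ = 360°·(3.2 d)/(29.530 d) = 39.0°.
Illuminated fraction = (1 − cos 39.0°)/2 = (1 − 0.777)/2 ≈ 0.111.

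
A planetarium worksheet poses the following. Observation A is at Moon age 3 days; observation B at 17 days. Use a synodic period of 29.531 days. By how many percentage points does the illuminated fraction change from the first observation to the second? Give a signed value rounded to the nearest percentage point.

+85 percentage points

θ₁ = 360° × 3/29.531 = 36.6°, f₁ = (1 − cos θ₁)/2 = 0.098.
θ₂ = 360° × 17/29.531 = 207.2°, f₂ = (1 − cos θ₂)/2 = 0.945.
Change = f₂ − f₁ = +0.846 → +85 percentage points.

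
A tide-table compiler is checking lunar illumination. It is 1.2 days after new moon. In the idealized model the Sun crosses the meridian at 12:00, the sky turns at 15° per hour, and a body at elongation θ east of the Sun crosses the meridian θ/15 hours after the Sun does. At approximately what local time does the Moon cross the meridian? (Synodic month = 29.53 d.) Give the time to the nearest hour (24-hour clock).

13:00

Elongation θ = 360° × 1.2/29.53 ≈ 14.6°.
The Moon trails the Sun by θ/15 = 14.6/15 ≈ 0.98 hours.
12:00 + 0.98 h ≈ 12:59 → 13:00 to the nearest hour.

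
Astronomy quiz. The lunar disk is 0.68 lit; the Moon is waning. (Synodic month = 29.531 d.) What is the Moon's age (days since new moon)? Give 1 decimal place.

20.4 days

From f = (1 − cos θ)/2: cos θ = 1 − 2×0.68 = -0.360; arccos → 111.1°.
A waning Moon lies in 180°–360°, so θ = 360° − 111.1° = 248.9°.
Age = 29.531 × 248.9°/360° ≈ 20.42 days.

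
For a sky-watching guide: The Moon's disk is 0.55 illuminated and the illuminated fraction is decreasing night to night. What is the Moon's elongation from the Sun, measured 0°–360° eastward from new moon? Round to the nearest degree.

264°

cos θ = 1 − 2f = -0.100, giving a principal value of 95.7°.
A waning Moon lies in 180°–360°, so θ = 360° − 95.7° = 264.3°.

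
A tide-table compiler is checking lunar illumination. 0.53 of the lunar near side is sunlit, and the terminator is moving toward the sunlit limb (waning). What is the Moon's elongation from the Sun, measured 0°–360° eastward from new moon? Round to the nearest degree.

267°

Invert f = (1 − cos θ)/2 to get cos θ = 1 − 2(0.53) = -0.060, hence θ₀ = arccos -0.060 = 93.4°.
Since the Moon is past full (waning), take the reflex angle: θ = 360° − 93.4° = 266.6°.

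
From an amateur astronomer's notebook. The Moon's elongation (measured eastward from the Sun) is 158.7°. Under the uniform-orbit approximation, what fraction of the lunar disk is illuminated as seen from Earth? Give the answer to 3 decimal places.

0.966

cos 158.7° = (-0.932), so f = (1 − (-0.932))/2 = 0.966.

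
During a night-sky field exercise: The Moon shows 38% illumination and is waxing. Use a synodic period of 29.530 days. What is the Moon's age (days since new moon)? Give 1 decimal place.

Invert f = (1 − cos θ)/2 to get cos θ = 1 − 2(0.38) = 0.240, hence θ₀ = arccos 0.240 = 76.1°.
The Moon is waxing (0°–180°), so θ = 76.1° directly.
Age = 29.530 × 76.1°/360° ≈ 6.24 days.

6.2 days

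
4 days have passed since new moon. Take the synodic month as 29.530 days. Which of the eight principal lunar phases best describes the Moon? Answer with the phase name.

waxing crescent

θ ≈ 360° × 4/29.530 = 49°, which falls in the waxing crescent sector.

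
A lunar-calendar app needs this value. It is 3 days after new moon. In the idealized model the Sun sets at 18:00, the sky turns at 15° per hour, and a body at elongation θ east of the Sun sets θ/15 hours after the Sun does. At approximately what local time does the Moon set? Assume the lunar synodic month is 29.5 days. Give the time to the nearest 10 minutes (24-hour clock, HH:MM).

20:30

Elongation θ = 360° × 3/29.5 ≈ 36.6°.
At 15° of sky rotation per hour, 36.6° corresponds to a 2.44 h lag.
18:00 + 2.441 h ≈ 20:26 → 20:30 to the nearest ten minutes.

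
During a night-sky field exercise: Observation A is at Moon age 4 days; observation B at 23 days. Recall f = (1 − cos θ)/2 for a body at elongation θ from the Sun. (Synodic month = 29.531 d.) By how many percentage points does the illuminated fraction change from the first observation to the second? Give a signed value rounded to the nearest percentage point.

θ₁ = 360° × 4/29.531 = 48.8°, f₁ = (1 − cos θ₁)/2 = 0.170.
θ₂ = 360° × 23/29.531 = 280.4°, f₂ = (1 − cos θ₂)/2 = 0.410.
Change = f₂ − f₁ = +0.239 → +24 percentage points.

+24 percentage points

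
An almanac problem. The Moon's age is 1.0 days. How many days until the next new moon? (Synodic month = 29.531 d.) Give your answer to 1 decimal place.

The next new moon completes the synodic month: 29.531 − 1.0 = 28.531 days.

28.5 days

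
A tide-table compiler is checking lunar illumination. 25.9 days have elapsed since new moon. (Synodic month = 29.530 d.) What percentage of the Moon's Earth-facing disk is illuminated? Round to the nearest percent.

14%

Elongation θ = 360° × 25.9/29.530 ≈ 315.7°.
Illuminated fraction = (1 − cos 315.7°)/2 = (1 − 0.716)/2 ≈ 0.142, so 14%.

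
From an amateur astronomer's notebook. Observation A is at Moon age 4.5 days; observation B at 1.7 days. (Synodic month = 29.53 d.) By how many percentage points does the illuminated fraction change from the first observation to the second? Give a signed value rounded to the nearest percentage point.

-18 pp

θ₁ = 360° × 4.5/29.53 = 54.9°, f₁ = (1 − cos θ₁)/2 = 0.212.
θ₂ = 360° × 1.7/29.53 = 20.7°, f₂ = (1 − cos θ₂)/2 = 0.032.
Change = f₂ − f₁ = -0.180 → -18 percentage points.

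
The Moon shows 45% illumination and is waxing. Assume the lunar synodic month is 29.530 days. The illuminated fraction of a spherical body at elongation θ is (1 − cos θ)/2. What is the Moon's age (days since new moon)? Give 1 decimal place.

6.9 days

cos θ = 1 − 2f = 0.100, giving a principal value of 84.3°.
Waxing ⇒ before full, so θ = 84.3°.
Age = 29.530 × 84.3°/360° ≈ 6.91 days.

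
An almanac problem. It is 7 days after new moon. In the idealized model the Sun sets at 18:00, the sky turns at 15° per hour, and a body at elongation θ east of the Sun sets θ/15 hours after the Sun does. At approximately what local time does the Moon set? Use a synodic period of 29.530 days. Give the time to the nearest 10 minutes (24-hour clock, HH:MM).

23:40

The Moon has covered 7/29.530 of its cycle, so θ ≈ 360° × 7/29.530 = 85.3°.
Delay after the Sun = 85.3° / (15°/h) ≈ 5.69 h.
18:00 + 5.689 h ≈ 23:41 → 23:40 to the nearest ten minutes.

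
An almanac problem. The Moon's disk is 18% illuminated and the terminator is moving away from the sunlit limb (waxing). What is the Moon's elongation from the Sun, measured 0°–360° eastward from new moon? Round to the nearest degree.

50°

From f = (1 − cos θ)/2: cos θ = 1 − 2×0.18 = 0.640; arccos → 50.2°.
Before full moon the principal value applies: θ = 50.2°.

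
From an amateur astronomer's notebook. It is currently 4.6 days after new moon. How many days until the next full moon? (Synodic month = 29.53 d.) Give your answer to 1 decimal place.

Full moon occurs at elongation 180°, i.e. at age 29.53 × 180/360 = 14.765 d.
So 10.165 days remain (14.765 − 4.6).

10.2 days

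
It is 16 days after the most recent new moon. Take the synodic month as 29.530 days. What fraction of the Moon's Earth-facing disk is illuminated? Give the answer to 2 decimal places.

Phase angle: θ = 360°·(16 d)/(29.530 d) = 195.1°.
cos 195.1° = (-0.966), so f = (1 − (-0.966))/2 = 0.983.

0.98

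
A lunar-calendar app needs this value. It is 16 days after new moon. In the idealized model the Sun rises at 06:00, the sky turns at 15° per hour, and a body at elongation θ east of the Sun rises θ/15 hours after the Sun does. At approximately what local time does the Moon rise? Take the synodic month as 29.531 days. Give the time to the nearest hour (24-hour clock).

The Moon has covered 16/29.531 of its cycle, so θ ≈ 360° × 16/29.531 = 195.0°.
Delay after the Sun = 195.0° / (15°/h) ≈ 13.00 h.
06:00 + 13.00 h ≈ 19:00 → 19:00 to the nearest hour.

19:00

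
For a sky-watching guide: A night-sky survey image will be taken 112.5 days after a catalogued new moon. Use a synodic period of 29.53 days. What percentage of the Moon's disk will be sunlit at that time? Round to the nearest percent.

Reduce mod P: 112.5 − 3×29.53 = 23.91 d into the current lunation.
Elongation θ = 360° × 23.91/29.53 ≈ 291.5°.
With cos θ = 0.366, the lit fraction is (1 − 0.366)/2 ≈ 0.317, so 32%.

32%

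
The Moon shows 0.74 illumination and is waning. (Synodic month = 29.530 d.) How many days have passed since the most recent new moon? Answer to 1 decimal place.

Invert f = (1 − cos θ)/2 to get cos θ = 1 − 2(0.74) = -0.480, hence θ₀ = arccos -0.480 = 118.7°.
Waning ⇒ past full, so θ = 360° − 118.7° = 241.3°.
That fraction of the synodic month is 241.3/360 × 29.530 d ≈ 19.79 d.

19.8 days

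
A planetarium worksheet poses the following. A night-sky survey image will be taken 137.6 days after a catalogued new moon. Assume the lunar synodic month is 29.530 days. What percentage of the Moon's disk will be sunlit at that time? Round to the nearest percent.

137.6/29.530 = 4.660 lunations, so 4 complete cycles and 19.48 d into the next.
Phase angle: θ = 360°·(19.48 d)/(29.530 d) = 237.5°.
cos 237.5° = (-0.538), so f = (1 − (-0.538))/2 = 0.769, so 77%.

77%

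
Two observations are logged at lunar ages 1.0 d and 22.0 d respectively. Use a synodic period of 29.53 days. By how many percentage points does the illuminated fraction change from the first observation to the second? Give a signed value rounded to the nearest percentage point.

θ₁ = 360° × 1.0/29.53 = 12.2°, f₁ = (1 − cos θ₁)/2 = 0.011.
θ₂ = 360° × 22.0/29.53 = 268.2°, f₂ = (1 − cos θ₂)/2 = 0.516.
Change = f₂ − f₁ = +0.504 → +50 percentage points.

+50 percentage points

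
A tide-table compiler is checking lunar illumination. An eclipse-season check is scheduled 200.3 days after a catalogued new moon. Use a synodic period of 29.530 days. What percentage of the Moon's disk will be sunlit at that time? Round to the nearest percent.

40%

200.3 d spans 6 complete synodic months (6 × 29.530 = 177.18 d) plus 23.12 d.
Phase angle: θ = 360°·(23.12 d)/(29.530 d) = 281.9°.
Illuminated fraction = (1 − cos 281.9°)/2 = (1 − 0.205)/2 ≈ 0.397, so 40%.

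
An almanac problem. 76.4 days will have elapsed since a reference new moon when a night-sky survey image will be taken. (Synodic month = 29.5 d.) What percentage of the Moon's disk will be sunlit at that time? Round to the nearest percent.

92%

76.4/29.5 = 2.590 lunations, so 2 complete cycles and 17.40 d into the next.
Phase angle: θ = 360°·(17.40 d)/(29.5 d) = 212.3°.
With cos θ = (-0.845), the lit fraction is (1 − (-0.845))/2 ≈ 0.922, so 92%.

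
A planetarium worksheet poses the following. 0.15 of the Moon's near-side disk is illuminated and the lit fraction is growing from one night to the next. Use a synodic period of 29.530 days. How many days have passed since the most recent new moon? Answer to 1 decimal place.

3.7 days

From f = (1 − cos θ)/2: cos θ = 1 − 2×0.15 = 0.700; arccos → 45.6°.
Waxing ⇒ before full, so θ = 45.6°.
That fraction of the synodic month is 45.6/360 × 29.530 d ≈ 3.74 d.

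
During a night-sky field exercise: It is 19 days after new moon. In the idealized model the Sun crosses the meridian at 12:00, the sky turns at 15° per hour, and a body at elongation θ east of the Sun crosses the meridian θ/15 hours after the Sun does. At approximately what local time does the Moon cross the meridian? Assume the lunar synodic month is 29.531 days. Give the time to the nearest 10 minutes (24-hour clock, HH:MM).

03:30

The Moon has covered 19/29.531 of its cycle, so θ ≈ 360° × 19/29.531 = 231.6°.
The Moon trails the Sun by θ/15 = 231.6/15 ≈ 15.44 hours.
12:00 + 15.441 h ≈ 03:26 → 03:30 to the nearest ten minutes.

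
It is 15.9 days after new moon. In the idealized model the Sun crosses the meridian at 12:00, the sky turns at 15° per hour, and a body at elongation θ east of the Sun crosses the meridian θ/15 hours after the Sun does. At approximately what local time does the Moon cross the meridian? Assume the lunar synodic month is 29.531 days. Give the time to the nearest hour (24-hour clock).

01:00

The Moon has covered 15.9/29.531 of its cycle, so θ ≈ 360° × 15.9/29.531 = 193.8°.
The Moon trails the Sun by θ/15 = 193.8/15 ≈ 12.92 hours.
12:00 + 12.92 h ≈ 00:55 → 01:00 to the nearest hour.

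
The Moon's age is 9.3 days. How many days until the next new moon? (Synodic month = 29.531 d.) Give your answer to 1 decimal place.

The next new moon completes the synodic month: 29.531 − 9.3 = 20.231 days.

20.2 days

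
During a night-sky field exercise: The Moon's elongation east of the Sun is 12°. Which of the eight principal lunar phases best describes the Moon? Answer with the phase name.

The new moon sector spans roughly -22°–22°; 12° falls inside it.

new moon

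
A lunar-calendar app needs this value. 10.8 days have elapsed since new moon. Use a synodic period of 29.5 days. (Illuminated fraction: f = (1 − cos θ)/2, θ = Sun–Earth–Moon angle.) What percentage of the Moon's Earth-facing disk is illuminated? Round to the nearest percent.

83%

Phase angle: θ = 360°·(10.8 d)/(29.5 d) = 131.8°.
With cos θ = (-0.666), the lit fraction is (1 − (-0.666))/2 ≈ 0.833, so 83%.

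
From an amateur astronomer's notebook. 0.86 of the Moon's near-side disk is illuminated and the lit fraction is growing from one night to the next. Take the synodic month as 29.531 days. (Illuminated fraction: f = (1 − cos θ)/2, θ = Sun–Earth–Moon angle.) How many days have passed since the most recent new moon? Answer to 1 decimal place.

Invert f = (1 − cos θ)/2 to get cos θ = 1 − 2(0.86) = -0.720, hence θ₀ = arccos -0.720 = 136.1°.
The Moon is waxing (0°–180°), so θ = 136.1° directly.
Age = 29.531 × 136.1°/360° ≈ 11.16 days.

11.2 days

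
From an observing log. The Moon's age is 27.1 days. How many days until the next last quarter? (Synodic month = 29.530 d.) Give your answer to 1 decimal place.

Last quarter occurs at elongation 270°, i.e. at age 29.530 × 270/360 = 22.148 d.
This lunation's last quarter (22.148 d) has passed, so add one period: 51.678 − 27.1 = 24.578 days.

24.6 days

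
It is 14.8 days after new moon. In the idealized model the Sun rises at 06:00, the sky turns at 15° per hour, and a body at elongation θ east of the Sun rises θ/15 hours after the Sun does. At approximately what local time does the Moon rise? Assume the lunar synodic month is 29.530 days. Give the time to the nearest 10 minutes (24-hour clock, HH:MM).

Phase angle: θ = 360°·(14.8 d)/(29.530 d) = 180.4°.
The Moon trails the Sun by θ/15 = 180.4/15 ≈ 12.03 hours.
06:00 + 12.028 h ≈ 18:02 → 18:00 to the nearest ten minutes.

18:00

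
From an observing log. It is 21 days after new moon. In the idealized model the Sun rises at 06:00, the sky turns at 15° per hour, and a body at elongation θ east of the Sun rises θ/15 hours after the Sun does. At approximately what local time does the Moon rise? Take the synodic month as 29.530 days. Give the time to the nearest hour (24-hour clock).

23:00

Phase angle: θ = 360°·(21 d)/(29.530 d) = 256.0°.
Delay after the Sun = 256.0° / (15°/h) ≈ 17.07 h.
06:00 + 17.07 h ≈ 23:04 → 23:00 to the nearest hour.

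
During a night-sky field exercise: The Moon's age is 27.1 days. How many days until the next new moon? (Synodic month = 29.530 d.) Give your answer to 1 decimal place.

The next new moon completes the synodic month: 29.530 − 27.1 = 2.430 days.

2.4 days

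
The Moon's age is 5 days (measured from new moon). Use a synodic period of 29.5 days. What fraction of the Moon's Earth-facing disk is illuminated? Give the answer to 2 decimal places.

0.26

Elongation θ = 360° × 5/29.5 ≈ 61.0°.
cos 61.0° = 0.485, so f = (1 − 0.485)/2 = 0.258.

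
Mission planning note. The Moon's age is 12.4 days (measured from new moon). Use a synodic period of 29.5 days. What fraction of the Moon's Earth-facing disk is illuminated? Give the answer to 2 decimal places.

The Moon has covered 12.4/29.5 of its cycle, so θ ≈ 360° × 12.4/29.5 = 151.3°.
With cos θ = (-0.877), the lit fraction is (1 − (-0.877))/2 ≈ 0.939.

0.94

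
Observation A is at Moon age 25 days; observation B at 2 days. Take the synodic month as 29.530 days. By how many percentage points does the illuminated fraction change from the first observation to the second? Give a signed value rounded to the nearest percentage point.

θ₁ = 360° × 25/29.530 = 304.8°, f₁ = (1 − cos θ₁)/2 = 0.215.
θ₂ = 360° × 2/29.530 = 24.4°, f₂ = (1 − cos θ₂)/2 = 0.045.
Change = f₂ − f₁ = -0.170 → -17 percentage points.

-17 pp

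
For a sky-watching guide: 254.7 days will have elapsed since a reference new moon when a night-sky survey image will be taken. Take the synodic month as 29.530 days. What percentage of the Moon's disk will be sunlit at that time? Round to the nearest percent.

85%

Reduce mod P: 254.7 − 8×29.530 = 18.46 d into the current lunation.
The Moon has covered 18.46/29.530 of its cycle, so θ ≈ 360° × 18.46/29.530 = 225.0°.
With cos θ = (-0.707), the lit fraction is (1 − (-0.707))/2 ≈ 0.853, so 85%.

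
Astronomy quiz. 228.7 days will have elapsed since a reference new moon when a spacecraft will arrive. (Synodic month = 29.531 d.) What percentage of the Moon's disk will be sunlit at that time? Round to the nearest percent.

52%

228.7/29.531 = 7.744 lunations, so 7 complete cycles and 21.98 d into the next.
Phase angle: θ = 360°·(21.98 d)/(29.531 d) = 268.0°.
Illuminated fraction = (1 − cos 268.0°)/2 = (1 − (-0.035))/2 ≈ 0.518, so 52%.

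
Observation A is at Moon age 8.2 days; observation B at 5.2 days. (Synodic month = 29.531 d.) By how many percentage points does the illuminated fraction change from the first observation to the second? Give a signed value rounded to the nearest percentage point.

First observation: θ = 360°·8.2/29.531 = 100.0°, so f = 0.587.
Second observation: θ = 63.4°, f = 0.276.
Δf = 0.276 − 0.587 = -0.310, i.e. -31 pp.

-31 percentage points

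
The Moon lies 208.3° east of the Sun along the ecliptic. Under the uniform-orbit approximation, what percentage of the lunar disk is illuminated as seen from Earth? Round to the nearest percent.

94%

Half-versine of 208.3°: (1 − (-0.880))/2 = 0.940, i.e. 94%.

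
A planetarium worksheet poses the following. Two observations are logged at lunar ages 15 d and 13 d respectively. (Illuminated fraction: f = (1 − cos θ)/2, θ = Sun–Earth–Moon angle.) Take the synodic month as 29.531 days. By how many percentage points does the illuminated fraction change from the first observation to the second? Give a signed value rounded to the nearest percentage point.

-3 percentage points

First observation: θ = 360°·15/29.531 = 182.9°, so f = 0.999.
Second observation: θ = 158.5°, f = 0.965.
Δf = 0.965 − 0.999 = -0.034, i.e. -3 pp.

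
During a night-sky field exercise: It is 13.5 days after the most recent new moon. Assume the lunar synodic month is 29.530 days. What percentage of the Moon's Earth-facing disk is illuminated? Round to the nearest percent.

98%

The Moon has covered 13.5/29.530 of its cycle, so θ ≈ 360° × 13.5/29.530 = 164.6°.
cos 164.6° = (-0.964), so f = (1 − (-0.964))/2 = 0.982, so 98%.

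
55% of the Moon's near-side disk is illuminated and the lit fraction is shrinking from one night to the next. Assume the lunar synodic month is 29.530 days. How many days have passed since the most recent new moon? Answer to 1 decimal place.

Invert f = (1 − cos θ)/2 to get cos θ = 1 − 2(0.55) = -0.100, hence θ₀ = arccos -0.100 = 95.7°.
Waning ⇒ past full, so θ = 360° − 95.7° = 264.3°.
That fraction of the synodic month is 264.3/360 × 29.530 d ≈ 21.68 d.

21.7 days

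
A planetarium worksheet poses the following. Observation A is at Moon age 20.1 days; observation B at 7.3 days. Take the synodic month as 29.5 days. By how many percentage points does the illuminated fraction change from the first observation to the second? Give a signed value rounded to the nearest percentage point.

θ₁ = 360° × 20.1/29.5 = 245.3°, f₁ = (1 − cos θ₁)/2 = 0.709.
θ₂ = 360° × 7.3/29.5 = 89.1°, f₂ = (1 − cos θ₂)/2 = 0.492.
Change = f₂ − f₁ = -0.217 → -22 percentage points.

-22 pp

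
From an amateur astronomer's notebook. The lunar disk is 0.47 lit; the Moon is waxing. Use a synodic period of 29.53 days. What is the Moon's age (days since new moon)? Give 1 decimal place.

7.1 days

cos θ = 1 − 2f = 0.060, giving a principal value of 86.6°.
The Moon is waxing (0°–180°), so θ = 86.6° directly.
That fraction of the synodic month is 86.6/360 × 29.53 d ≈ 7.10 d.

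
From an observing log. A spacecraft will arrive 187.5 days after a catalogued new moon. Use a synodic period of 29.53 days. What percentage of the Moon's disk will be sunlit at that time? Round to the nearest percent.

79%

Reduce mod P: 187.5 − 6×29.53 = 10.32 d into the current lunation.
The Moon has covered 10.32/29.53 of its cycle, so θ ≈ 360° × 10.32/29.53 = 125.8°.
cos 125.8° = (-0.585), so f = (1 − (-0.585))/2 = 0.793, so 79%.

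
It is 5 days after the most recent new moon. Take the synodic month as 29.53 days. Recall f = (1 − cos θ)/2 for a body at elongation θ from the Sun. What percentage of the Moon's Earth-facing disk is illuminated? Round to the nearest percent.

Elongation θ = 360° × 5/29.53 ≈ 61.0°.
cos 61.0° = 0.485, so f = (1 − 0.485)/2 = 0.257, so 26%.

26%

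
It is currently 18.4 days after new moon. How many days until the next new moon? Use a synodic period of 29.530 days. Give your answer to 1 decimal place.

11.1 days

One full lunation from the last new moon is 29.530 d; remaining = 29.530 − 18.4 = 11.130 d.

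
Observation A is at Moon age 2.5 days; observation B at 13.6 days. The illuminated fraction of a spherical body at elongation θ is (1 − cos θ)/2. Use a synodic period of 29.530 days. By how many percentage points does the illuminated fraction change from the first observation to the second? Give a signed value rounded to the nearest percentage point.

First observation: θ = 360°·2.5/29.530 = 30.5°, so f = 0.069.
Second observation: θ = 165.8°, f = 0.985.
Δf = 0.985 − 0.069 = +0.916, i.e. +92 pp.

+92 percentage points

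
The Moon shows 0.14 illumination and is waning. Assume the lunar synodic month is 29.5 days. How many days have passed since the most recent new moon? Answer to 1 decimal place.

cos θ = 1 − 2f = 0.720, giving a principal value of 43.9°.
Since the Moon is past full (waning), take the reflex angle: θ = 360° − 43.9° = 316.1°.
At 360°/29.5 d per day, 316.1° corresponds to 25.90 days.

25.9 days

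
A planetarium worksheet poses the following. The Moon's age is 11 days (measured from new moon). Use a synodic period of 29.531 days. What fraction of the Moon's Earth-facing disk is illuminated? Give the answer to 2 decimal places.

0.85

Phase angle: θ = 360°·(11 d)/(29.531 d) = 134.1°.
cos 134.1° = (-0.696), so f = (1 − (-0.696))/2 = 0.848.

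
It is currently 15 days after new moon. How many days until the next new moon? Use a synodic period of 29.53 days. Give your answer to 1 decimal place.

14.5 days

One full lunation from the last new moon is 29.53 d; remaining = 29.53 − 15 = 14.530 d.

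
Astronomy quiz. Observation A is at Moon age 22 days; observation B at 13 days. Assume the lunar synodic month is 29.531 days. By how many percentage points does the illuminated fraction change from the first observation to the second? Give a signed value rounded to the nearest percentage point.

+45 pp

First observation: θ = 360°·22/29.531 = 268.2°, so f = 0.516.
Second observation: θ = 158.5°, f = 0.965.
Δf = 0.965 − 0.516 = +0.449, i.e. +45 pp.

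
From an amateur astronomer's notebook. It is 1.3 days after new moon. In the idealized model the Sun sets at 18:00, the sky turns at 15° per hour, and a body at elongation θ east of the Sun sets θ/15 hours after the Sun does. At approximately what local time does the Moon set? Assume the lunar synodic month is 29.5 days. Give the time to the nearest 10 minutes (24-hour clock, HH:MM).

19:00

Elongation θ = 360° × 1.3/29.5 ≈ 15.9°.
The Moon trails the Sun by θ/15 = 15.9/15 ≈ 1.06 hours.
18:00 + 1.058 h ≈ 19:03 → 19:00 to the nearest ten minutes.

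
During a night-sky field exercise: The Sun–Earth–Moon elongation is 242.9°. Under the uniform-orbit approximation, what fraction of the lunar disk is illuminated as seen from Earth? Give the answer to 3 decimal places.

0.728

Half-versine of 242.9°: (1 − (-0.456))/2 = 0.728.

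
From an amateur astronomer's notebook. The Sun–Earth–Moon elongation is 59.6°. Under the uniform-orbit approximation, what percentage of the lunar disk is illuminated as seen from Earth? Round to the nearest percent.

25%

cos 59.6° = 0.506, so f = (1 − 0.506)/2 = 0.247, i.e. 25%.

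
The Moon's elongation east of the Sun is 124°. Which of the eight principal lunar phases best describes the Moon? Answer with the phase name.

waxing gibbous

The waxing gibbous sector spans roughly 112°–158°; 124° falls inside it.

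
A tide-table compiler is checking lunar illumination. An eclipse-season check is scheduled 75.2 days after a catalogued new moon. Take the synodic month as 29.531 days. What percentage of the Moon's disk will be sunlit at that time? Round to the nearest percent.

98%

75.2 d spans 2 complete synodic months (2 × 29.531 = 59.06 d) plus 16.14 d.
Phase angle: θ = 360°·(16.14 d)/(29.531 d) = 196.7°.
With cos θ = (-0.958), the lit fraction is (1 − (-0.958))/2 ≈ 0.979, so 98%.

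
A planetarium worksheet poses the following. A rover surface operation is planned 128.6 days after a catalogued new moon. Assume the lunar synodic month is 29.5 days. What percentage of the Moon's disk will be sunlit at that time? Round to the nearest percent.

128.6 d spans 4 complete synodic months (4 × 29.5 = 118.00 d) plus 10.60 d.
Phase angle: θ = 360°·(10.60 d)/(29.5 d) = 129.4°.
With cos θ = (-0.634), the lit fraction is (1 − (-0.634))/2 ≈ 0.817, so 82%.

82%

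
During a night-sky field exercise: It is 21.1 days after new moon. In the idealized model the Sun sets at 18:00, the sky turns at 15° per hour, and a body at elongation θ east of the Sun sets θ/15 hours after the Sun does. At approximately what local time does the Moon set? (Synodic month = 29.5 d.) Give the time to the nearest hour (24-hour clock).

Phase angle: θ = 360°·(21.1 d)/(29.5 d) = 257.5°.
The Moon trails the Sun by θ/15 = 257.5/15 ≈ 17.17 hours.
18:00 + 17.17 h ≈ 11:10 → 11:00 to the nearest hour.

11:00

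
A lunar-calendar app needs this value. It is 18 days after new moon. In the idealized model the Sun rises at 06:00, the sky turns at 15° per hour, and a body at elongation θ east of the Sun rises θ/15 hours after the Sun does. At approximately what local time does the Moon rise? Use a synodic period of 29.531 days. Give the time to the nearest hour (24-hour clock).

21:00

The Moon has covered 18/29.531 of its cycle, so θ ≈ 360° × 18/29.531 = 219.4°.
At 15° of sky rotation per hour, 219.4° corresponds to a 14.63 h lag.
06:00 + 14.63 h ≈ 20:38 → 21:00 to the nearest hour.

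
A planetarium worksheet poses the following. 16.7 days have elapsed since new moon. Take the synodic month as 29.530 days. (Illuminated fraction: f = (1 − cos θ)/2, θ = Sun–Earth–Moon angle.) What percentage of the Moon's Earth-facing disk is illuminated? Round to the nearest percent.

Phase angle: θ = 360°·(16.7 d)/(29.530 d) = 203.6°.
Illuminated fraction = (1 − cos 203.6°)/2 = (1 − (-0.916))/2 ≈ 0.958, so 96%.

96%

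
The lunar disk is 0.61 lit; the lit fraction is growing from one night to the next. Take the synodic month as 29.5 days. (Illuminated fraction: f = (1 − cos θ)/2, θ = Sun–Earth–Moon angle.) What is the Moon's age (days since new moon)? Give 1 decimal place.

Invert f = (1 − cos θ)/2 to get cos θ = 1 − 2(0.61) = -0.220, hence θ₀ = arccos -0.220 = 102.7°.
Before full moon the principal value applies: θ = 102.7°.
That fraction of the synodic month is 102.7/360 × 29.5 d ≈ 8.42 d.

8.4 days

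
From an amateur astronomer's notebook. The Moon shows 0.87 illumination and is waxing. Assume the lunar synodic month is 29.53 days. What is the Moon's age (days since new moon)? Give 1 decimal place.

cos θ = 1 − 2f = -0.740, giving a principal value of 137.7°.
Before full moon the principal value applies: θ = 137.7°.
Age = 29.53 × 137.7°/360° ≈ 11.30 days.

11.3 days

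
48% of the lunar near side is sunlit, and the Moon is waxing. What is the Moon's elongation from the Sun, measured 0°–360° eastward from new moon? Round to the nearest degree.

cos θ = 1 − 2f = 0.040, giving a principal value of 87.7°.
Waxing ⇒ before full, so θ = 87.7°.

88°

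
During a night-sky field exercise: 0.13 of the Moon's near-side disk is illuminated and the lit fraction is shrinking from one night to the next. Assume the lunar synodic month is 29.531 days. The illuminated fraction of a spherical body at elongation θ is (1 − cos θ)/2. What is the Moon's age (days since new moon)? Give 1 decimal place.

26.1 days

From f = (1 − cos θ)/2: cos θ = 1 − 2×0.13 = 0.740; arccos → 42.3°.
Waning ⇒ past full, so θ = 360° − 42.3° = 317.7°.
At 360°/29.531 d per day, 317.7° corresponds to 26.06 days.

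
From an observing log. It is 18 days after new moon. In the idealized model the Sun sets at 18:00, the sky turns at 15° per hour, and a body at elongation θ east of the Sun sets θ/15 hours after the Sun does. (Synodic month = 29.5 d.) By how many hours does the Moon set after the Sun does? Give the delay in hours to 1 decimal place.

The Moon has covered 18/29.5 of its cycle, so θ ≈ 360° × 18/29.5 = 219.7°.
Delay after the Sun = 219.7° / (15°/h) ≈ 14.64 h.
So the Moon sets 14.64 h after the Sun.

14.6 h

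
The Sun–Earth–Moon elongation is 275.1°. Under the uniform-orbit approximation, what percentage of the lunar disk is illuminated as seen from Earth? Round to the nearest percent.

46%

f = (1 − cos 275.1°)/2 = (1 − 0.089)/2 ≈ 0.456, i.e. 46%.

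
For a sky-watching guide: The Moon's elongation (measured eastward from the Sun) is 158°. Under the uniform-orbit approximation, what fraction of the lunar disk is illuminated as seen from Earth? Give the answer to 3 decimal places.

cos 158° = (-0.927), so f = (1 − (-0.927))/2 = 0.964.

0.964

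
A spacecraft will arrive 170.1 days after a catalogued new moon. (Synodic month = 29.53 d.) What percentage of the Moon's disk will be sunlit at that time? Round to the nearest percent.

47%

Reduce mod P: 170.1 − 5×29.53 = 22.45 d into the current lunation.
Elongation θ = 360° × 22.45/29.53 ≈ 273.7°.
With cos θ = 0.064, the lit fraction is (1 − 0.064)/2 ≈ 0.468, so 47%.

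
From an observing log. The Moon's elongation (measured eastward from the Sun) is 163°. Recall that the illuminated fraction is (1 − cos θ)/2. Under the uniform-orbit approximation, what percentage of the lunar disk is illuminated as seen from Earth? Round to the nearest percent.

cos 163° = (-0.956), so f = (1 − (-0.956))/2 = 0.978, i.e. 98%.

98%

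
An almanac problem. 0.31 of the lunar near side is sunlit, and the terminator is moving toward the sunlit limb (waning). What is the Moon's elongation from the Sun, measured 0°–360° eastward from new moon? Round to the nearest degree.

cos θ = 1 − 2f = 0.380, giving a principal value of 67.7°.
A waning Moon lies in 180°–360°, so θ = 360° − 67.7° = 292.3°.

292°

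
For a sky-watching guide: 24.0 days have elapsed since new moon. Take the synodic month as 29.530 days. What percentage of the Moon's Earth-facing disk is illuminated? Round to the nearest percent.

31%

Elongation θ = 360° × 24.0/29.530 ≈ 292.6°.
cos 292.6° = 0.384, so f = (1 − 0.384)/2 = 0.308, so 31%.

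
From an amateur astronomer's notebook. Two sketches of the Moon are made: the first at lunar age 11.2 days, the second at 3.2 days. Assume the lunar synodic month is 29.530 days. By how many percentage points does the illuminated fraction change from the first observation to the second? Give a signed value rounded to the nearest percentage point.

θ₁ = 360° × 11.2/29.530 = 136.5°, f₁ = (1 − cos θ₁)/2 = 0.863.
θ₂ = 360° × 3.2/29.530 = 39.0°, f₂ = (1 − cos θ₂)/2 = 0.111.
Change = f₂ − f₁ = -0.751 → -75 percentage points.

-75 percentage points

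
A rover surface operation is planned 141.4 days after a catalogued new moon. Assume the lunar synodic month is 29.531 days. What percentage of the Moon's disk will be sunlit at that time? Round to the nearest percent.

Reduce mod P: 141.4 − 4×29.531 = 23.28 d into the current lunation.
The Moon has covered 23.28/29.531 of its cycle, so θ ≈ 360° × 23.28/29.531 = 283.7°.
cos 283.7° = 0.238, so f = (1 − 0.238)/2 = 0.381, so 38%.

38%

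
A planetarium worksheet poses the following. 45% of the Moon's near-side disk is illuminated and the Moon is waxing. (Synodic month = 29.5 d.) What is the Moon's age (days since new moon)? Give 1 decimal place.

6.9 days

From f = (1 − cos θ)/2: cos θ = 1 − 2×0.45 = 0.100; arccos → 84.3°.
Before full moon the principal value applies: θ = 84.3°.
Age = 29.5 × 84.3°/360° ≈ 6.90 days.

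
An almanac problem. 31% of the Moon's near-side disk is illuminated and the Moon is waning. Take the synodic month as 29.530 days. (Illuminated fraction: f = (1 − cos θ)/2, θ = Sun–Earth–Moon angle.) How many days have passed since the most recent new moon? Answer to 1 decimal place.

cos θ = 1 − 2f = 0.380, giving a principal value of 67.7°.
Waning ⇒ past full, so θ = 360° − 67.7° = 292.3°.
That fraction of the synodic month is 292.3/360 × 29.530 d ≈ 23.98 d.

24.0 days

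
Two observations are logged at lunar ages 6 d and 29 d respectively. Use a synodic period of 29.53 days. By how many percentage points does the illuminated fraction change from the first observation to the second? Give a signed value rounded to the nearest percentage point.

-35 pp

First observation: θ = 360°·6/29.53 = 73.1°, so f = 0.355.
Second observation: θ = 353.5°, f = 0.003.
Δf = 0.003 − 0.355 = -0.352, i.e. -35 pp.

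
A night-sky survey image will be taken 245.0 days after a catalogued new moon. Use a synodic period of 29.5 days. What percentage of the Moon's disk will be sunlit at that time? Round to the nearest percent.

Reduce mod P: 245.0 − 8×29.5 = 9.00 d into the current lunation.
Phase angle: θ = 360°·(9.00 d)/(29.5 d) = 109.8°.
With cos θ = (-0.339), the lit fraction is (1 − (-0.339))/2 ≈ 0.670, so 67%.

67%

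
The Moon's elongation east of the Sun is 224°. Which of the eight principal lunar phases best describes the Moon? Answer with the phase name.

waning gibbous

224° lies in the waning gibbous sector of the 8-phase cycle.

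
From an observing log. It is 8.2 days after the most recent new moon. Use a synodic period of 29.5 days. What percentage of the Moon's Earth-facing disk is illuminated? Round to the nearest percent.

59%

Elongation θ = 360° × 8.2/29.5 ≈ 100.1°.
With cos θ = (-0.175), the lit fraction is (1 − (-0.175))/2 ≈ 0.587, so 59%.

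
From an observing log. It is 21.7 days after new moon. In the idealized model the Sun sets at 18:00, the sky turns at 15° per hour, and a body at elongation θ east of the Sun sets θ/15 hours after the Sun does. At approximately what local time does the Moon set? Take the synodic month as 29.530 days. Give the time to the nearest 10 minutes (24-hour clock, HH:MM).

11:40

Elongation θ = 360° × 21.7/29.530 ≈ 264.5°.
At 15° of sky rotation per hour, 264.5° corresponds to a 17.64 h lag.
18:00 + 17.636 h ≈ 11:38 → 11:40 to the nearest ten minutes.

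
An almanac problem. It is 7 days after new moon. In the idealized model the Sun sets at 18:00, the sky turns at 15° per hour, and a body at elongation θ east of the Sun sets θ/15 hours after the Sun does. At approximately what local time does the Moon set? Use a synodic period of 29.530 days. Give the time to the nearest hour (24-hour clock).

00:00

The Moon has covered 7/29.530 of its cycle, so θ ≈ 360° × 7/29.530 = 85.3°.
At 15° of sky rotation per hour, 85.3° corresponds to a 5.69 h lag.
18:00 + 5.69 h ≈ 23:41 → 00:00 to the nearest hour.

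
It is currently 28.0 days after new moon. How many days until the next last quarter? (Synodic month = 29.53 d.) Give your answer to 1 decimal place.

Last quarter occurs at elongation 270°, i.e. at age 29.53 × 270/360 = 22.148 d.
This lunation's last quarter (22.148 d) has passed, so add one period: 51.678 − 28.0 = 23.678 days.

23.7 days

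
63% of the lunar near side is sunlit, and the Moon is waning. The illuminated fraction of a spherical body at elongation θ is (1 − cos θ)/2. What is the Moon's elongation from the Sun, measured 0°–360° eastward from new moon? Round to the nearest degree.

From f = (1 − cos θ)/2: cos θ = 1 − 2×0.63 = -0.260; arccos → 105.1°.
Waning ⇒ past full, so θ = 360° − 105.1° = 254.9°.

255°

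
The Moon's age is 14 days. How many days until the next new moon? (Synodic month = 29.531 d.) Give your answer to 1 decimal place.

15.5 days

The next new moon completes the synodic month: 29.531 − 14 = 15.531 days.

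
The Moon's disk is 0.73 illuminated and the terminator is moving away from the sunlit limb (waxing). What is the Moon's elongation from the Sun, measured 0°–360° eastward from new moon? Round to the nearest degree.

117°

cos θ = 1 − 2f = -0.460, giving a principal value of 117.4°.
Waxing ⇒ before full, so θ = 117.4°.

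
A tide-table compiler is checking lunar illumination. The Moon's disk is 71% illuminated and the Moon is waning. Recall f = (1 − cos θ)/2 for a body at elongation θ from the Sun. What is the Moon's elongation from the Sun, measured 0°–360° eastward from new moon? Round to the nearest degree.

245°

Invert f = (1 − cos θ)/2 to get cos θ = 1 − 2(0.71) = -0.420, hence θ₀ = arccos -0.420 = 114.8°.
Since the Moon is past full (waning), take the reflex angle: θ = 360° − 114.8° = 245.2°.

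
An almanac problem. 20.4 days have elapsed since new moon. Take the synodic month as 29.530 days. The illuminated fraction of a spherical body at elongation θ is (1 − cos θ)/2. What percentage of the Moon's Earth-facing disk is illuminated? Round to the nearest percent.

The Moon has covered 20.4/29.530 of its cycle, so θ ≈ 360° × 20.4/29.530 = 248.7°.
cos 248.7° = (-0.363), so f = (1 − (-0.363))/2 = 0.682, so 68%.

68%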